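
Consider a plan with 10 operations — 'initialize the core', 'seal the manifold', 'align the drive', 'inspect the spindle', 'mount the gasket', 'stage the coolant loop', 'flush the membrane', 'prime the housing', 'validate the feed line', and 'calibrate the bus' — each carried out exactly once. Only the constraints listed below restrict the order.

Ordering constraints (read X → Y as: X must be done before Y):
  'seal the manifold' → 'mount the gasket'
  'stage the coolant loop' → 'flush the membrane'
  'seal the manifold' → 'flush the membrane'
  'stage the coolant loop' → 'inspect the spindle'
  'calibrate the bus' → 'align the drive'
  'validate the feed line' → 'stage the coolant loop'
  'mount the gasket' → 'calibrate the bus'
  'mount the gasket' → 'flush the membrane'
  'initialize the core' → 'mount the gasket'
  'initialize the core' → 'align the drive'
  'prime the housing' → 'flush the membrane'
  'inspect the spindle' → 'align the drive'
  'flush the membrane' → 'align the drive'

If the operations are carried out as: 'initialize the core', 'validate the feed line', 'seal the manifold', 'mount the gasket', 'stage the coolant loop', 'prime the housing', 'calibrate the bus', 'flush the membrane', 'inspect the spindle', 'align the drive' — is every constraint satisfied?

Yes

Checking each listed constraint against this order: for instance, 'initialize the core' is in position 1 and 'align the drive' in position 10, so that constraint holds — and the remaining constraints check out the same way.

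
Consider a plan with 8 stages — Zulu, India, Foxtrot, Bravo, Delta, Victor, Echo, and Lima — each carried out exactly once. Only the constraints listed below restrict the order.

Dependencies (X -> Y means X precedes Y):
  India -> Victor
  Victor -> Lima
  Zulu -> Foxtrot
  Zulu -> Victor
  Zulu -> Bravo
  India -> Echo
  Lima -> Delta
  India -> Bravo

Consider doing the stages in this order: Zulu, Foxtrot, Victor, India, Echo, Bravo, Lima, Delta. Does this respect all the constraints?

No

Here India comes after Victor.
Since India is required before Victor, the ordering is invalid.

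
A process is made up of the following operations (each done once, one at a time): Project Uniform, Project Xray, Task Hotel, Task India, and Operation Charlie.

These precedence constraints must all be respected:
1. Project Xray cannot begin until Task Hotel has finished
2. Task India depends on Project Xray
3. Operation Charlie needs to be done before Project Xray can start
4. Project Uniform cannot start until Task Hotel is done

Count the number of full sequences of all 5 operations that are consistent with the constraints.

The operations with no prerequisites are Task Hotel, Operation Charlie; any of them can be placed first.
Enumerating by repeatedly choosing an available operation (one whose prerequisites are all placed) gives 7 distinct complete orderings.

7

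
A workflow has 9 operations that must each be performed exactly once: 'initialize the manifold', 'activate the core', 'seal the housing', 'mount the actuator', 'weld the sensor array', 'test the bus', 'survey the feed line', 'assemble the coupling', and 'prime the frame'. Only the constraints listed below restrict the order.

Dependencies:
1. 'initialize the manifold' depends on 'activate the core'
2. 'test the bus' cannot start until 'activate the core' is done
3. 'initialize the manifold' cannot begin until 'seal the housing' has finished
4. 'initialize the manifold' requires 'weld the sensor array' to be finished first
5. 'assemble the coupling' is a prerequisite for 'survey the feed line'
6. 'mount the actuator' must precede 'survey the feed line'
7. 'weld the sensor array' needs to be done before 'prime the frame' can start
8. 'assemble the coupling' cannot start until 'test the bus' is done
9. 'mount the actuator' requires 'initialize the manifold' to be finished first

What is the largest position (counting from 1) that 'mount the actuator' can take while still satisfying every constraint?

Following the constraints forward from 'mount the actuator', its only required successor is 'survey the feed line'.
With 1 mandatory successor out of 9 operations total, the latest slot for 'mount the actuator' is 9−1 = 8, and it's reachable by doing all non-successors before 'mount the actuator'.

8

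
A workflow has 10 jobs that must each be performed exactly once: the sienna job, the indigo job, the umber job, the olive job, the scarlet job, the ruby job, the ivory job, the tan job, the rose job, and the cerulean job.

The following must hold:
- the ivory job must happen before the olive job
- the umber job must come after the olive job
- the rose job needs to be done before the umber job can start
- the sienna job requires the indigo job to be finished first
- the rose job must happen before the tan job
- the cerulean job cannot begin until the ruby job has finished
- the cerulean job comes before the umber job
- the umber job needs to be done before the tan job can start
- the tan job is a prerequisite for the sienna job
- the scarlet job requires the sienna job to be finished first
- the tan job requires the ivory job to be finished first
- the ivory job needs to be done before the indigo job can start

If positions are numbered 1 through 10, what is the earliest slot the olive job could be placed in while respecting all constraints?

2

Working backwards through the constraints from the olive job, its only required predecessor is the ivory job.
So at minimum 1 job comes before the olive job, putting the olive job no earlier than position 2. That position is achievable by scheduling exactly that predecessor first.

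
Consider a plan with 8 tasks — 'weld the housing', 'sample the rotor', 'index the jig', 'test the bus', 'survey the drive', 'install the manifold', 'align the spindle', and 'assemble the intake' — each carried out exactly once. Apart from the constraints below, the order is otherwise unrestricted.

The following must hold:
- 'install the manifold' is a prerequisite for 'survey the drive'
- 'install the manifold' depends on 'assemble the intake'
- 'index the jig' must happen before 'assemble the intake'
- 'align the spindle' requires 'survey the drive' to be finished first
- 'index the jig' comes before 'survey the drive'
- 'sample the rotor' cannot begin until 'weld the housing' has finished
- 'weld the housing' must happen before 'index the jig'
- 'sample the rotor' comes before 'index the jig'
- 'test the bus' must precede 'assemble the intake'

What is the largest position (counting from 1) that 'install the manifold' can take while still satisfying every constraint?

The tasks that are forced after 'install the manifold', directly or by a chain of constraints, are 'survey the drive', 'align the spindle'. That's 2 tasks.
So at least 2 tasks follow 'install the manifold', putting 'install the manifold' no later than position 6. That position is achievable by scheduling everything else first.

6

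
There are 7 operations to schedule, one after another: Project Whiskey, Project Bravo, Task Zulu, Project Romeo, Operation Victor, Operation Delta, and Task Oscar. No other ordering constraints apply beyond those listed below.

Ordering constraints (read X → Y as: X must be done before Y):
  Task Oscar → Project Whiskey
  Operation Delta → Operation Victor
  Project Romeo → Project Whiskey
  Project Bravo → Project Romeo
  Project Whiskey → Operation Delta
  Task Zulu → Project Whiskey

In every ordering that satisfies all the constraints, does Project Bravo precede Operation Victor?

Yes

There is a constraint chain Project Bravo → Project Romeo → Project Whiskey → Operation Delta → Operation Victor.
Hence Project Bravo necessarily comes before Operation Victor.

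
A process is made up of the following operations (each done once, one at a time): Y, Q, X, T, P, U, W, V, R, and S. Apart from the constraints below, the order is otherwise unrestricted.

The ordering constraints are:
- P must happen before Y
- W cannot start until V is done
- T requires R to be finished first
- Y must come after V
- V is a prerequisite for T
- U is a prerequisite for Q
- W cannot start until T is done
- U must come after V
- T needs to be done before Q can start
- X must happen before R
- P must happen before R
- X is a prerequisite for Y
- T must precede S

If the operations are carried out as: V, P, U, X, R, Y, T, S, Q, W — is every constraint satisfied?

Going through the constraints one by one, each required predecessor appears earlier in the sequence than its dependent — e.g. V (position 1) is before W (position 10), as required.

Yes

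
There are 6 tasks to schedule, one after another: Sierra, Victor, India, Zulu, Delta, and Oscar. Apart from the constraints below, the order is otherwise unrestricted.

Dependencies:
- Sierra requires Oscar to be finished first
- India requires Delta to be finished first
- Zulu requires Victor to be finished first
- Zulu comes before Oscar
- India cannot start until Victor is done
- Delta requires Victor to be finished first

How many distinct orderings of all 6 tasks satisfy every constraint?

Only Victor has no prerequisites, so it must go first.
Enumerating by repeatedly choosing an available task (one whose prerequisites are all placed) gives 10 distinct complete orderings.

10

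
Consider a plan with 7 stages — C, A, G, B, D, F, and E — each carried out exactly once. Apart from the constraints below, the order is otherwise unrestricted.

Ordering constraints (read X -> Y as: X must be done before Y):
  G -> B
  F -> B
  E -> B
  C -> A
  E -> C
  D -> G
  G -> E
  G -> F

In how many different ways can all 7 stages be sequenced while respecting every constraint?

9

Only D has no prerequisites, so it must go first.
Systematically extending each partial ordering one stage at a time and counting, there are 9 complete orderings.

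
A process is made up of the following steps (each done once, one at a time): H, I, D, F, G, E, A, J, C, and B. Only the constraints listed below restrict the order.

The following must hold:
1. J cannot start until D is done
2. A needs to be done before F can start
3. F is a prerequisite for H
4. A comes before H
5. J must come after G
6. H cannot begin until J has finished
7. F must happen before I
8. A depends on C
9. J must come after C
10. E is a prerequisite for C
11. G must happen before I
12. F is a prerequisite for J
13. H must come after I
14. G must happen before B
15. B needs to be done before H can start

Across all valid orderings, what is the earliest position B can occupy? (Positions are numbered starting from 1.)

2

Working backwards through the constraints from B, its only required predecessor is G.
With 1 mandatory predecessor, the earliest B can sit is position 1+1 = 2, and placing just that one first achieves it.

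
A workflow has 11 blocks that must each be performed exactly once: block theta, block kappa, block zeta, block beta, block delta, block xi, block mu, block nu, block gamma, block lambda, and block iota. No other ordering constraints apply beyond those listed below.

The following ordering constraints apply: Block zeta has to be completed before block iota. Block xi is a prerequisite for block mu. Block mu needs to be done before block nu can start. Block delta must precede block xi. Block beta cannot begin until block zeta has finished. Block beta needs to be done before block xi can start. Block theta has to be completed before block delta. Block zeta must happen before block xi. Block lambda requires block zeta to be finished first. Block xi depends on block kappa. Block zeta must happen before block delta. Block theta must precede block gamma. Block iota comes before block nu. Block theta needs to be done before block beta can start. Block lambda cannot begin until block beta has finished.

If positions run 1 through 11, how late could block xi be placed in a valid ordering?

Following every chain forward from block xi, the blocks that must come later are block mu, block nu — 2 of them.
With 2 mandatory successors out of 11 blocks total, the latest slot for block xi is 11−2 = 9, and it's reachable by doing all non-successors before block xi.

9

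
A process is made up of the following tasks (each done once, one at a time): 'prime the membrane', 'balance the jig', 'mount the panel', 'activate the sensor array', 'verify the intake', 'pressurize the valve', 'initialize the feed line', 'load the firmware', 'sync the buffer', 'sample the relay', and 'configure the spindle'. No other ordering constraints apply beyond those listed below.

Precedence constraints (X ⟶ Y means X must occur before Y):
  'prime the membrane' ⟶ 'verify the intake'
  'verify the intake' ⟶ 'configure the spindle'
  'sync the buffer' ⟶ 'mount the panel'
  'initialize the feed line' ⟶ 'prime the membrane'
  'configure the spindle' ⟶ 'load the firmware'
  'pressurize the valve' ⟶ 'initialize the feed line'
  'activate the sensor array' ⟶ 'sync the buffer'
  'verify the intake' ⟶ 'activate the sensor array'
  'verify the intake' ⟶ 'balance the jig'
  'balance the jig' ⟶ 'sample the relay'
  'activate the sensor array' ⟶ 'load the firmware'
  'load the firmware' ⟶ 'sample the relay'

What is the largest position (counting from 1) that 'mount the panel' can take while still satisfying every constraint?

11

No constraint forces any task after 'mount the panel', so it can be placed last, in position 11.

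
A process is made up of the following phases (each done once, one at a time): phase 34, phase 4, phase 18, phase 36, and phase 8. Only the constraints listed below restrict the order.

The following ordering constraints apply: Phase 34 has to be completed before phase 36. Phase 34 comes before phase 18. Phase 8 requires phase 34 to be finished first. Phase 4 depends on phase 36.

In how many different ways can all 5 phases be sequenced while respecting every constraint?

Only phase 34 has no prerequisites, so it must go first.
Counting all ways to extend the partial order to a total order gives 12.

12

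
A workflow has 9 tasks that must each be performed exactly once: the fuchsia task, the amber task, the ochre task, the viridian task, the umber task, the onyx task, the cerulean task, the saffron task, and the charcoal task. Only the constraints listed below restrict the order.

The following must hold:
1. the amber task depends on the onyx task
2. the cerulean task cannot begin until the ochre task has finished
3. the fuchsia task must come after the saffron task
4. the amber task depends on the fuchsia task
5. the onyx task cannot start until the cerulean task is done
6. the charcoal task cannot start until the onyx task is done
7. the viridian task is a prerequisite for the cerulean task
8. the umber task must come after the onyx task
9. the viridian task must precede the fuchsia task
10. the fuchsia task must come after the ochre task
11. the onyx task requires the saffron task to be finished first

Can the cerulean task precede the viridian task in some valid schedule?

No

There is a dependency chain the viridian task → the cerulean task, so the cerulean task always comes after the viridian task.
So no valid ordering can have the cerulean task before the viridian task.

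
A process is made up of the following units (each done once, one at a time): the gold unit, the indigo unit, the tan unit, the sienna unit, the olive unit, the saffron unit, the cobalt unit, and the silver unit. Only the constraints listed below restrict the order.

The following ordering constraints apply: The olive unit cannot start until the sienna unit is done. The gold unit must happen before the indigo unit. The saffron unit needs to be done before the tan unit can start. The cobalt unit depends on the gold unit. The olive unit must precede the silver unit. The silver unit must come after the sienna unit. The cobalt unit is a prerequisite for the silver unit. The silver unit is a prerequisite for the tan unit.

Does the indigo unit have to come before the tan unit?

No

No chain of constraints connects the indigo unit to the tan unit in either direction.
So the indigo unit can come before the tan unit or after — it is not forced.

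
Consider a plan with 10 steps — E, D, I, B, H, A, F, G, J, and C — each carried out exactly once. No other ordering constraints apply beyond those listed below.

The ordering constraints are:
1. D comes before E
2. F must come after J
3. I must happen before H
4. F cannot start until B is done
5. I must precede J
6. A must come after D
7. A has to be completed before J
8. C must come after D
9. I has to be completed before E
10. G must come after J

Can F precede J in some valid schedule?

There is a dependency chain J → F, so F always comes after J.
So no valid ordering can have F before J.

No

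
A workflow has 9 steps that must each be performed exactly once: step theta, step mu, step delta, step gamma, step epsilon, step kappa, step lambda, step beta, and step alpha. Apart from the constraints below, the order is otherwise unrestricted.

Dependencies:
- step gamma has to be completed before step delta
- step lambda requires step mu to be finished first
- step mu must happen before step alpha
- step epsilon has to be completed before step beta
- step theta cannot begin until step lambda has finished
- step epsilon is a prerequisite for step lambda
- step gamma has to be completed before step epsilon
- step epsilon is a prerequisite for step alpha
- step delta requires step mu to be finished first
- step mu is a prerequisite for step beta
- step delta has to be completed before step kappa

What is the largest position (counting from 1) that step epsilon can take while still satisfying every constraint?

The steps that are forced after step epsilon, directly or by a chain of constraints, are step theta, step lambda, step beta, step alpha. That's 4 steps.
With 4 mandatory successors out of 9 steps total, the latest slot for step epsilon is 9−4 = 5, and it's reachable by doing all non-successors before step epsilon.

5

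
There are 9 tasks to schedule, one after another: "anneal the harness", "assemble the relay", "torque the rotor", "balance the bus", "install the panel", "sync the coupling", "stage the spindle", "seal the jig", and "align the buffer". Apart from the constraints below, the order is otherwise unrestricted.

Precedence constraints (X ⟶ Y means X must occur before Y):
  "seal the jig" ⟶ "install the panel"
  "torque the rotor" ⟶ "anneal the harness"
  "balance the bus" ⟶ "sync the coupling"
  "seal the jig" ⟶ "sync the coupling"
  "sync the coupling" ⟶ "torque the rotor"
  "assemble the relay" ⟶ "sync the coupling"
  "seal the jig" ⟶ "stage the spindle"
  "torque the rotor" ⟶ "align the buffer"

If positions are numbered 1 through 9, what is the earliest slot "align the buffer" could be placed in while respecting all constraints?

Working backwards through the constraints from "align the buffer", its full set of required predecessors is "assemble the relay", "torque the rotor", "balance the bus", "sync the coupling", "seal the jig" — 5 of them.
So at minimum 5 tasks come before "align the buffer", putting "align the buffer" no earlier than position 6. That position is achievable by scheduling exactly those predecessors first.

6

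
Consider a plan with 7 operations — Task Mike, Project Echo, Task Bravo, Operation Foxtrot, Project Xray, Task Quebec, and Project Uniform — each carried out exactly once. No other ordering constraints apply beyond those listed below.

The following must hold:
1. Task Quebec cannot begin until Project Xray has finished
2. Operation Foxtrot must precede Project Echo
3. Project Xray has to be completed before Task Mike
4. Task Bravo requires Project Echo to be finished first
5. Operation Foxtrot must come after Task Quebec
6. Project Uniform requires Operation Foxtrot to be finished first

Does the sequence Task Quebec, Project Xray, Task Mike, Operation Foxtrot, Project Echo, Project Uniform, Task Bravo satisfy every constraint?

No

The sequence places Task Quebec ahead of Project Xray.
That contradicts the constraint that Project Xray must precede Task Quebec.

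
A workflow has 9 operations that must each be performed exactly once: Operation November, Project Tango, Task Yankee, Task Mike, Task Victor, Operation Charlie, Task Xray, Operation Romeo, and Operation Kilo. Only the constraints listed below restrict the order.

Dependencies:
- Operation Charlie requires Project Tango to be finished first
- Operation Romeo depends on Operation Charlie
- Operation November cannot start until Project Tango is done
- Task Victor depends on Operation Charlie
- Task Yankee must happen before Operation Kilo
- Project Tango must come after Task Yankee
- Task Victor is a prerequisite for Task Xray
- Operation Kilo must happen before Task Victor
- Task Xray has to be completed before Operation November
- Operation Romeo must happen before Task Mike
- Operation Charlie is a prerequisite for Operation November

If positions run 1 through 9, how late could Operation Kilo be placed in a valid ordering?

6

Following every chain forward from Operation Kilo, the operations that must come later are Operation November, Task Victor, Task Xray — 3 of them.
With 3 mandatory successors out of 9 operations total, the latest slot for Operation Kilo is 9−3 = 6, and it's reachable by doing all non-successors before Operation Kilo.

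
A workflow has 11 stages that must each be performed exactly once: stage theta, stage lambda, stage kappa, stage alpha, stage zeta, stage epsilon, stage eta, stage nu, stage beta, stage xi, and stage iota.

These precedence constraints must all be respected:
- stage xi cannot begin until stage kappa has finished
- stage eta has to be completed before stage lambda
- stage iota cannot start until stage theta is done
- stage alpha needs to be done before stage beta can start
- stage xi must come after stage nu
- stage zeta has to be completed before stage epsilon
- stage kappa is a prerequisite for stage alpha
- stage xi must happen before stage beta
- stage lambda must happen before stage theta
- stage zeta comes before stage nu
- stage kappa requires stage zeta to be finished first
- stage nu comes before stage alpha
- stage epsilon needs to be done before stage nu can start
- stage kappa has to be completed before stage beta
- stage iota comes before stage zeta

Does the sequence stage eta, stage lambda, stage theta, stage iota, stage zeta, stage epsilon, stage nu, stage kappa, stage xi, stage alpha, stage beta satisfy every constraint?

Yes

Going through the constraints one by one, each required predecessor appears earlier in the sequence than its dependent — e.g. stage zeta (position 5) is before stage kappa (position 8), as required.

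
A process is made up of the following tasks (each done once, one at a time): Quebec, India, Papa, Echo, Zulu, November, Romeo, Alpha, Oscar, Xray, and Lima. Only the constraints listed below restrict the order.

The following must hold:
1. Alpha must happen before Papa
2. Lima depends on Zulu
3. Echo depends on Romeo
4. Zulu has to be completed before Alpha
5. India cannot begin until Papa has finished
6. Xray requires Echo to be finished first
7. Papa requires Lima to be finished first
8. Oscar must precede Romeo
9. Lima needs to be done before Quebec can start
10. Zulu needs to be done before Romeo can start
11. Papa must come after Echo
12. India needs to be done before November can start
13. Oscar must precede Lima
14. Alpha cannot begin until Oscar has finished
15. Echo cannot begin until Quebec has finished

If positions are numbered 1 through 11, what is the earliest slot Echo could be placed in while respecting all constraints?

6

Working backwards through the constraints from Echo, its full set of required predecessors is Quebec, Zulu, Romeo, Oscar, Lima — 5 of them.
With 5 mandatory predecessors, the earliest Echo can sit is position 5+1 = 6, and placing just those 5 first achieves it.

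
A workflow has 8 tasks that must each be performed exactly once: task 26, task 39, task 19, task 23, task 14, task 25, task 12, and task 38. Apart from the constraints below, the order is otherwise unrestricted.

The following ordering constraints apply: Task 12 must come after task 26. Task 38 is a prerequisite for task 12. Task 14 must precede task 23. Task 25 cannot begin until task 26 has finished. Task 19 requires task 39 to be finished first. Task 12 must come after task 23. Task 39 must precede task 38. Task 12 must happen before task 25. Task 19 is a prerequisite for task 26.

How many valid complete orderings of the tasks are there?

45

The tasks with no prerequisites are task 39, task 14; any of them can be placed first.
Enumerating by repeatedly choosing an available task (one whose prerequisites are all placed) gives 45 distinct complete orderings.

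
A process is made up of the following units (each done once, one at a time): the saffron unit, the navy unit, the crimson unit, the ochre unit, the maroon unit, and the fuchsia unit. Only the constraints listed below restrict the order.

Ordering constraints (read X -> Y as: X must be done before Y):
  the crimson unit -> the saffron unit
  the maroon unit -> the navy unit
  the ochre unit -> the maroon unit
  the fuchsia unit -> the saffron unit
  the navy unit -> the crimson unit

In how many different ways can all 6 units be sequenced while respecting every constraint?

5

The units with no prerequisites are the ochre unit, the fuchsia unit; any of them can be placed first.
Enumerating by repeatedly choosing an available unit (one whose prerequisites are all placed) gives 5 distinct complete orderings.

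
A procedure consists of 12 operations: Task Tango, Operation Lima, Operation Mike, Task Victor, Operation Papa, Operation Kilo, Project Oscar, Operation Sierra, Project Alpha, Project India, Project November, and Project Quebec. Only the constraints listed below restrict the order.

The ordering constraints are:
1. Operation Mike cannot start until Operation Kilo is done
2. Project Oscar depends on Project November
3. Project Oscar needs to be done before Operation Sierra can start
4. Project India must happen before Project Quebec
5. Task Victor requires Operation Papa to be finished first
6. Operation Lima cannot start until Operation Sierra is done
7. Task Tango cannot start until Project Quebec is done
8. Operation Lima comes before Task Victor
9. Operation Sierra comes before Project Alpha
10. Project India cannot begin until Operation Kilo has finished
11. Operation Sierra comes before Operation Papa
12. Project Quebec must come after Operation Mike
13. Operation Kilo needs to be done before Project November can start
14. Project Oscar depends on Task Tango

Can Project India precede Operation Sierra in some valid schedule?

Yes

Every valid ordering already has Project India before Operation Sierra (the constraints require it), so in particular at least one does.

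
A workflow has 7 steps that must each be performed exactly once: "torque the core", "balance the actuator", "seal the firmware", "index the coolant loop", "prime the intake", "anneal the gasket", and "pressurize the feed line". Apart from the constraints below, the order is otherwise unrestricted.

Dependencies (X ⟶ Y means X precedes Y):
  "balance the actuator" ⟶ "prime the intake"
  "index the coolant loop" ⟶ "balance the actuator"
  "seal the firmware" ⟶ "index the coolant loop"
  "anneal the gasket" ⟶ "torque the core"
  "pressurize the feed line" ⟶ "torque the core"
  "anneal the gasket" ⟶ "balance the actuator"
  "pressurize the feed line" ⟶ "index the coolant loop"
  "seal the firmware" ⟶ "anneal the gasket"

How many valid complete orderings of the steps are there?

18

2 steps have no prerequisites ("seal the firmware", "pressurize the feed line"), so any of them could come first.
Systematically extending each partial ordering one step at a time and counting, there are 18 complete orderings.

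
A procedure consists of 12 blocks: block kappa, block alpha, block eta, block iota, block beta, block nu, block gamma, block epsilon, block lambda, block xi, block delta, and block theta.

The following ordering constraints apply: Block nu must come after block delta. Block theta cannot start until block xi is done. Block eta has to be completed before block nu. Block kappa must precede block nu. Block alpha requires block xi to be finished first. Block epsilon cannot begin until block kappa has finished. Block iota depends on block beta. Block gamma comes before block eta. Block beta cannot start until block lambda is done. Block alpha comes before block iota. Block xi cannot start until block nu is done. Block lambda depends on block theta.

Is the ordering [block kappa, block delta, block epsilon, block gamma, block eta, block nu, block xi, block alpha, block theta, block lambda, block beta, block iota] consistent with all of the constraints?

Going through the constraints one by one, each required predecessor appears earlier in the sequence than its dependent — e.g. block kappa (position 1) is before block nu (position 6), as required.

Yes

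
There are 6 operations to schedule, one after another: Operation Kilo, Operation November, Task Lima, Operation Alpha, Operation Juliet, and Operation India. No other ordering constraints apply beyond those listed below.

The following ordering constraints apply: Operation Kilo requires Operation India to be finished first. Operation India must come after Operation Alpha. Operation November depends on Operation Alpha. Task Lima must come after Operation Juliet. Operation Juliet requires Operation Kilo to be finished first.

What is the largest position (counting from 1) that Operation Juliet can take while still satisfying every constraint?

Following the constraints forward from Operation Juliet, its only required successor is Task Lima.
With 1 mandatory successor out of 6 operations total, the latest slot for Operation Juliet is 6−1 = 5, and it's reachable by doing all non-successors before Operation Juliet.

5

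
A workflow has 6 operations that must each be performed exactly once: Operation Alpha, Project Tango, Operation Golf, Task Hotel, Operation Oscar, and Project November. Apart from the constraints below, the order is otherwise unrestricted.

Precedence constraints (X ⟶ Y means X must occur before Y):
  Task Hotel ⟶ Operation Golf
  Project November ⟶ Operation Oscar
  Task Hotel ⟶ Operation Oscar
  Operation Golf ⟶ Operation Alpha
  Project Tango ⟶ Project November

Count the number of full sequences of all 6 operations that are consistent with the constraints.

19

2 operations have no prerequisites (Project Tango, Task Hotel), so any of them could come first.
Systematically extending each partial ordering one operation at a time and counting, there are 19 complete orderings.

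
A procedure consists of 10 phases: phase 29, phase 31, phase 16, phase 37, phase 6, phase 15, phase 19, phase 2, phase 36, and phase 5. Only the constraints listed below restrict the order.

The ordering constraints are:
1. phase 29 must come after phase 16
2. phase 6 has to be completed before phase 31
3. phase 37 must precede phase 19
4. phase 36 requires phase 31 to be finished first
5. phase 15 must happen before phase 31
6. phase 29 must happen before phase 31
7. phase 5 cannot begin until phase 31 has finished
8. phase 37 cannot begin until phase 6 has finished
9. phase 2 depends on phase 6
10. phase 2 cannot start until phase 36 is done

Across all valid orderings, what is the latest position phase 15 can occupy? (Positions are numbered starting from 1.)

6

The phases that are forced after phase 15, directly or by a chain of constraints, are phase 31, phase 2, phase 36, phase 5. That's 4 phases.
With 4 mandatory successors out of 10 phases total, the latest slot for phase 15 is 10−4 = 6, and it's reachable by doing all non-successors before phase 15.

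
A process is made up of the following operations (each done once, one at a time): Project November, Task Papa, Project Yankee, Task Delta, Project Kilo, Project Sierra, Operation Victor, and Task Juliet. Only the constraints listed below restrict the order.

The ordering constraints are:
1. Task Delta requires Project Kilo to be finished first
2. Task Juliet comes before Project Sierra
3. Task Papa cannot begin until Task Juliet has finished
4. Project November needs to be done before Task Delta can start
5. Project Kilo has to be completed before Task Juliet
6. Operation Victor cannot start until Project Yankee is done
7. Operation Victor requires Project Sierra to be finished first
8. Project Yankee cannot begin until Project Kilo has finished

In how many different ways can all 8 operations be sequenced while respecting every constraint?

297

The operations with no prerequisites are Project November, Project Kilo; any of them can be placed first.
Counting all ways to extend the partial order to a total order gives 297.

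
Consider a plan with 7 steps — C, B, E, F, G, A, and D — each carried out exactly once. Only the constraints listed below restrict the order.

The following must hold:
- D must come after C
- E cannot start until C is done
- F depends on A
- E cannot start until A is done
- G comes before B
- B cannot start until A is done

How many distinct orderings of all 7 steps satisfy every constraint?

298

3 steps have no prerequisites (C, G, A), so any of them could come first.
Enumerating by repeatedly choosing an available step (one whose prerequisites are all placed) gives 298 distinct complete orderings.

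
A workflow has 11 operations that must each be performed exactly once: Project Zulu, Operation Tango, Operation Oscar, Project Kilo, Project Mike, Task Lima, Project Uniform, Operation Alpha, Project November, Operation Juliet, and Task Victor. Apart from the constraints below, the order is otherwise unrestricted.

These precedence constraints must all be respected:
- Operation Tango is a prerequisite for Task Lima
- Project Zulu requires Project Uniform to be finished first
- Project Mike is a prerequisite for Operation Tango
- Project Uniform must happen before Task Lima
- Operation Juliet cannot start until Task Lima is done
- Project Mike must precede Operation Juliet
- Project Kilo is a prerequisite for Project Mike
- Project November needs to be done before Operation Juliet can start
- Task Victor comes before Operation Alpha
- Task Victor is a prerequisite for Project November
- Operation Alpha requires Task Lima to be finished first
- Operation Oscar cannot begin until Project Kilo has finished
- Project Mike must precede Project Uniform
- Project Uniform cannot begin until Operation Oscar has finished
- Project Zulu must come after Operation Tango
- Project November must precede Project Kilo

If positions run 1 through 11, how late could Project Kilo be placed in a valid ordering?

3

The operations that are forced after Project Kilo, directly or by a chain of constraints, are Project Zulu, Operation Tango, Operation Oscar, Project Mike, Task Lima, Project Uniform, Operation Alpha, Operation Juliet. That's 8 operations.
With 8 mandatory successors out of 11 operations total, the latest slot for Project Kilo is 11−8 = 3, and it's reachable by doing all non-successors before Project Kilo.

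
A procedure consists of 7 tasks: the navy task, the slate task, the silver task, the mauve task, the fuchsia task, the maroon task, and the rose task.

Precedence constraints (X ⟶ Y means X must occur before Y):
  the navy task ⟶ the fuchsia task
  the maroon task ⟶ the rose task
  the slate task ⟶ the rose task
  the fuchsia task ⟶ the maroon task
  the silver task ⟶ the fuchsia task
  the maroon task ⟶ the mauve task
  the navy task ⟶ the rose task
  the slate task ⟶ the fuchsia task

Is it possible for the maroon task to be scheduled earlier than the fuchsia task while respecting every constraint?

No

The constraints give a chain the fuchsia task → the maroon task, which forces the fuchsia task before the maroon task.
Hence the maroon task can never be scheduled before the fuchsia task.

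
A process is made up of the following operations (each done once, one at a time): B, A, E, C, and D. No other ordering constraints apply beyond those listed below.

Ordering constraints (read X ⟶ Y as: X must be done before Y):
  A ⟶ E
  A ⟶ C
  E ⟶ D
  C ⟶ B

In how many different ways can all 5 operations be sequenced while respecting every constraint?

A is the only operation with nothing required before it, so every ordering starts there.
Systematically extending each partial ordering one operation at a time and counting, there are 6 complete orderings.

6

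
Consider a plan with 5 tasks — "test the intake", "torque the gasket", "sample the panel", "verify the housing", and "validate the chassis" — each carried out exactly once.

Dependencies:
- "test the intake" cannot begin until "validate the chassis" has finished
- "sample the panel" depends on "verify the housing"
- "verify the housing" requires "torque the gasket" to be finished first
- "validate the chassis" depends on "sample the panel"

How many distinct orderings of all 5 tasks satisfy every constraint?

Only "torque the gasket" has no prerequisites, so it must go first.
Continuing from there, at each step only one task has all its prerequisites placed, so the ordering is fully determined — there is exactly 1.

1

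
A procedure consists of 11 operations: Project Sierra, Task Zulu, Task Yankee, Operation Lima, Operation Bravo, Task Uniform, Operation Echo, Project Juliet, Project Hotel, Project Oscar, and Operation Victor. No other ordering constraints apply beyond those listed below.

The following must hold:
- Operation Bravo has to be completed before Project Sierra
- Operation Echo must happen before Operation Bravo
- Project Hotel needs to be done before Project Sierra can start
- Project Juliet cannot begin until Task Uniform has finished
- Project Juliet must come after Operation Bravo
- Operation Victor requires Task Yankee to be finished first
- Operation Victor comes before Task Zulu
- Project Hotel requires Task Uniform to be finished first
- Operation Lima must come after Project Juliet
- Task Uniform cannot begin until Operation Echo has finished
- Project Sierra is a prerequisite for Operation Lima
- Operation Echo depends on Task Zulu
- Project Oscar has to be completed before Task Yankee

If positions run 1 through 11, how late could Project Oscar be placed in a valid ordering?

1

Following every chain forward from Project Oscar, the operations that must come later are Project Sierra, Task Zulu, Task Yankee, Operation Lima, Operation Bravo, Task Uniform, Operation Echo, Project Juliet, Project Hotel, Operation Victor — 10 of them.
With 10 mandatory successors out of 11 operations total, the latest slot for Project Oscar is 11−10 = 1, and it's reachable by doing all non-successors before Project Oscar.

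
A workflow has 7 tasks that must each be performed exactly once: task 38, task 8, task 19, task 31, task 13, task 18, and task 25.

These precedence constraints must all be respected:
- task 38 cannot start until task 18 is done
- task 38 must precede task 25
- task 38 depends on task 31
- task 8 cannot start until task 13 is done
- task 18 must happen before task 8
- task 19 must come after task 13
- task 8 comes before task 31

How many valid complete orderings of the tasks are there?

The tasks with no prerequisites are task 13, task 18; any of them can be placed first.
Enumerating by repeatedly choosing an available task (one whose prerequisites are all placed) gives 11 distinct complete orderings.

11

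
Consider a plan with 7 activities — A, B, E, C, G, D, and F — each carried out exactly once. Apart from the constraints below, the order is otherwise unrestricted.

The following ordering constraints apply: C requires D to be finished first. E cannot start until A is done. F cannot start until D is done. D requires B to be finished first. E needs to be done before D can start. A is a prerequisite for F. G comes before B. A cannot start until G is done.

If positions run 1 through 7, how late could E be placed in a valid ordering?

4

Every activity that must follow E has to come after it. Tracing all chains starting from E, those activities are: C, D, F — 3 in total.
With 3 mandatory successors out of 7 activities total, the latest slot for E is 7−3 = 4, and it's reachable by doing all non-successors before E.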